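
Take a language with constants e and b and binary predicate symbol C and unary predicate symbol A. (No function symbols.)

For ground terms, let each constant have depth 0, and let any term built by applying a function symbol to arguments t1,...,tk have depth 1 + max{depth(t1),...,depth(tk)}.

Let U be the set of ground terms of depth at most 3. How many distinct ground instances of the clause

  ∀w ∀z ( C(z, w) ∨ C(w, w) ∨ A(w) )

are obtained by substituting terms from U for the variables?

4

Ground terms of depth ≤ 3:
  With no function symbols every ground term is a constant, so there are exactly 2 ground terms at every depth bound.
  N_0 = 2
  N_1 = 2
  N_2 = 2
  N_3 = 2
So there are 2 ground terms available for substitution.
There are 2 variables to instantiate (w, z), each occurring in at least one literal, so different choices give different ground instances.
Number of ground instances = 2^2 = 4.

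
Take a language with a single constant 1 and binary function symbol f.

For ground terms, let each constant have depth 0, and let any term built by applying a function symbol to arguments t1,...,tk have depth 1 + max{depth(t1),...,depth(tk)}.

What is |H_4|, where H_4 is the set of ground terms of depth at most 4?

677

If N_k denotes the number of depth-≤k ground terms, the 1 constant gives N_0 = 1, and each function symbol of arity r contributes N_{k-1}^r new terms at level k: N_k = 1 + N_{k-1}^2.
N_0 = 1
N_1 = 1 + 1^2 = 2
N_2 = 1 + 2^2 = 5
N_3 = 1 + 5^2 = 26
N_4 = 1 + 26^2 = 677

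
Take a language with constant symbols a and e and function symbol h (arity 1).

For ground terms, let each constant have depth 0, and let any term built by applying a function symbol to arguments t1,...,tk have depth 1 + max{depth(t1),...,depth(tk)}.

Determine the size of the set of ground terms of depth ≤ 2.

Let N_k count ground terms of depth at most k. Each non-constant term of depth ≤ k is some function symbol applied to depth-≤(k−1) arguments, giving N_k = 2 + N_{k-1}.
N_0 = 2
N_1 = 2 + 2 = 4
N_2 = 2 + 4 = 6

6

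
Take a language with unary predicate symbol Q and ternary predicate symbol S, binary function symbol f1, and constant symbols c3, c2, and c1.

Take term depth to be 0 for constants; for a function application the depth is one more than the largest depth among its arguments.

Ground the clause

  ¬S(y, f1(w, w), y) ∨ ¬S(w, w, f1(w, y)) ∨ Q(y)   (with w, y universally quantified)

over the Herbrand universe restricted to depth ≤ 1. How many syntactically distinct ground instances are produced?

144

Ground terms of depth ≤ 1:
  Count level by level. With function symbols f1/2, the terms of depth ≤ k are the 3 constants together with each function applied to depth-≤(k−1) tuples, so N_k = 3 + N_{k-1}^2.
  N_0 = 3
  N_1 = 3 + 3^2 = 12
So there are 12 ground terms available for substitution.
Each of w, y ranges independently over the available ground terms, and distinct assignments produce distinct instances.
Number of ground instances = 12^2 = 144.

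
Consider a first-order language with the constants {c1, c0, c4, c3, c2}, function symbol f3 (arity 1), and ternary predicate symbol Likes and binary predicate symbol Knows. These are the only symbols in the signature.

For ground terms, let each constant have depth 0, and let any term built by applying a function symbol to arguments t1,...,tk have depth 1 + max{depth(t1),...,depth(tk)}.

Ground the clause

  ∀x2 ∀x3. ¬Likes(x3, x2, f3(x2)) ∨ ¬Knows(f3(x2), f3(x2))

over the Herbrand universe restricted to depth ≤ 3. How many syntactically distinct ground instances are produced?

Ground terms of depth ≤ 3:
  Count level by level. With function symbols f3/1, the terms of depth ≤ k are the 5 constants together with each function applied to depth-≤(k−1) tuples, so N_k = 5 + N_{k-1}.
  N_0 = 5
  N_1 = 5 + 5 = 10
  N_2 = 5 + 10 = 15
  N_3 = 5 + 15 = 20
So there are 20 ground terms available for substitution.
The clause has 2 distinct variables (x2, x3), each appearing in the body. In the free term algebra distinct substitutions yield syntactically distinct ground instances.
Number of ground instances = 20^2 = 400.

400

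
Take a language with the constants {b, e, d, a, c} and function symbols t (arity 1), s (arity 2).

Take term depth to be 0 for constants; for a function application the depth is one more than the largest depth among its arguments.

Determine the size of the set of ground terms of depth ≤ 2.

1265

Let N_k = |{terms of depth ≤ k}|. Then N_0 = 5 and N_k = 5 + N_{k-1} + N_{k-1}^2 for k ≥ 1 (one summand per function symbol, arity giving the exponent).
N_0 = 5
N_1 = 5 + 5 + 5^2 = 35
N_2 = 5 + 35 + 35^2 = 1265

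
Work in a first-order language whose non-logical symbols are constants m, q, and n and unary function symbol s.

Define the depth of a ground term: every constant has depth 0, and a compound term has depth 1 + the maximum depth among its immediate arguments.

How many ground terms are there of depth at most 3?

12

Let N_k = |{terms of depth ≤ k}|. Then N_0 = 3 and N_k = 3 + N_{k-1} for k ≥ 1 (one summand per function symbol, arity giving the exponent).
N_0 = 3
N_1 = 3 + 3 = 6
N_2 = 3 + 6 = 9
N_3 = 3 + 9 = 12
Explicitly: m, q, n, s(m), s(q), s(n), s(s(m)), s(s(q)), s(s(n)), s(s(s(m))), s(s(s(q))), s(s(s(n))).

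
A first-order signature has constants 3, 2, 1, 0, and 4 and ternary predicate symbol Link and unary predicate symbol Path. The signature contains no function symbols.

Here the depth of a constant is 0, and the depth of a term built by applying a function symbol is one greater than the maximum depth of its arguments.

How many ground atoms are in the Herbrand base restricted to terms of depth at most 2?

130

First count ground terms of depth ≤ 2.
With no function symbols every ground term is a constant, so there are exactly 5 ground terms at every depth bound.
N_0 = 5
N_1 = 5
N_2 = 5
Explicitly: 3, 2, 1, 0, 4.
So |H| = 5.
Each predicate of arity r yields |H|^r ground atoms (one per choice of an r-tuple from H):
  Link: 5^3 = 125;  Path: 5
Total ground atoms: 125 + 5 = 130.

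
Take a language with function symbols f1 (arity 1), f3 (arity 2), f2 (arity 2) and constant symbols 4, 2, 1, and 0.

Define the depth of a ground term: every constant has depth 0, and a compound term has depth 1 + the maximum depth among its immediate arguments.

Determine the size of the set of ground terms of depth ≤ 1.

40

Let N_k = |{terms of depth ≤ k}|. Then N_0 = 4 and N_k = 4 + N_{k-1} + N_{k-1}^2 + N_{k-1}^2 for k ≥ 1 (one summand per function symbol, arity giving the exponent).
N_0 = 4
N_1 = 4 + 4 + 4^2 + 4^2 = 40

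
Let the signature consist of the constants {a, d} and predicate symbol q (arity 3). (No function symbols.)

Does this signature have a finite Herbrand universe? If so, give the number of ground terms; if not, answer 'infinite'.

2

There are no function symbols, so every ground term is one of the 2 constants.
The Herbrand universe is {a, d}, which is finite with 2 elements.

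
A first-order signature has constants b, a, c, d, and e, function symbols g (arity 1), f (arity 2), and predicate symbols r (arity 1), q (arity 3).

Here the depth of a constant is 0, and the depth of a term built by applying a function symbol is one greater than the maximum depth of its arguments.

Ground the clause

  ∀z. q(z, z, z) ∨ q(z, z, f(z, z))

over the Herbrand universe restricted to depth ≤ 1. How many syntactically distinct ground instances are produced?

35

Ground terms of depth ≤ 1:
  Let N_k count ground terms of depth at most k. Each non-constant term of depth ≤ k is some function symbol applied to depth-≤(k−1) arguments, giving N_k = 5 + N_{k-1} + N_{k-1}^2.
  N_0 = 5
  N_1 = 5 + 5 + 5^2 = 35
So there are 35 ground terms available for substitution.
The variable z ranges independently over the available ground terms, and distinct assignments produce distinct instances.
Number of ground instances = 35.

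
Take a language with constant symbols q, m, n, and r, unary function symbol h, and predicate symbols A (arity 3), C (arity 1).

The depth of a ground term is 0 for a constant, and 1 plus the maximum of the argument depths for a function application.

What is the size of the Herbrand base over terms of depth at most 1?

First count ground terms of depth ≤ 1.
Count level by level. With function symbols h/1, the terms of depth ≤ k are the 4 constants together with each function applied to depth-≤(k−1) tuples, so N_k = 4 + N_{k-1}.
N_0 = 4
N_1 = 4 + 4 = 8
Explicitly: q, m, n, r, h(q), h(m), h(n), h(r).
So |H| = 8.
For each predicate symbol, the number of ground atoms is |H| raised to its arity; summing:
  A: 8^3 = 512;  C: 8
Total ground atoms: 512 + 8 = 520.

520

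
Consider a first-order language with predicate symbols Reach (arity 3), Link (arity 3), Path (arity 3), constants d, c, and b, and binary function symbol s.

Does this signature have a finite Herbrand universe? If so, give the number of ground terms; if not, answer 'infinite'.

infinite

The signature has at least one function symbol (s, arity 2) and at least one constant (d).
Iterating s gives infinitely many distinct ground terms: d, s(d, d), s(s(d, d), s(d, d)), ...
So the Herbrand universe is infinite.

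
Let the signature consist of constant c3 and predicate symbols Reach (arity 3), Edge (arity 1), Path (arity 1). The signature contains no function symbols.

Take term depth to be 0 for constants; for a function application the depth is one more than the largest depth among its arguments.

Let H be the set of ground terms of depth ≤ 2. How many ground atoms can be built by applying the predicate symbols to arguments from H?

3

First count ground terms of depth ≤ 2.
With no function symbols every ground term is a constant, so there is exactly 1 ground term at every depth bound.
N_0 = 1
N_1 = 1
N_2 = 1
Explicitly: c3.
So |H| = 1.
Ground atoms are formed by filling each argument slot of a predicate with a term from H, so an r-ary predicate gives |H|^r atoms:
  Reach: 1^3 = 1;  Edge: 1;  Path: 1
Total ground atoms: 1 + 1 + 1 = 3.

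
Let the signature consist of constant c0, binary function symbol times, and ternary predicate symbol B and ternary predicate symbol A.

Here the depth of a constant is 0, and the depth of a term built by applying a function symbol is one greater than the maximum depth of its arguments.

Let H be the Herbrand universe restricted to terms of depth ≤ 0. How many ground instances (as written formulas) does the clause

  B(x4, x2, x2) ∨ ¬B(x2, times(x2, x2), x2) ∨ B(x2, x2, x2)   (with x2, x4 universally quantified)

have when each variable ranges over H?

1

Ground terms of depth ≤ 0:
  Write N_k for the number of ground terms of depth ≤ k. A term of depth ≤ k is either a constant or a function symbol applied to arguments of depth ≤ k−1, so N_k = 1 + N_{k-1}^2.
  N_0 = 1
So there is exactly 1 ground term available for substitution.
There are 2 variables to instantiate (x2, x4), each occurring in at least one literal, so different choices give different ground instances.
Number of ground instances = 1^2 = 1.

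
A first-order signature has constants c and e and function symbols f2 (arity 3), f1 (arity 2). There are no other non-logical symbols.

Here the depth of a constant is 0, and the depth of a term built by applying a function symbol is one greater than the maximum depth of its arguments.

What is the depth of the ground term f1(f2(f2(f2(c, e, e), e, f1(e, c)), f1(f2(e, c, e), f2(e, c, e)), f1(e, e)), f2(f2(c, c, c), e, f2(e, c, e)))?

depth(f2(c, e, e)) = 1 + max(0, 0, 0) = 1
depth(f1(e, c)) = 1 + max(0, 0) = 1
depth(f2(f2(c, e, e), e, f1(e, c))) = 1 + max(1, 0, 1) = 2
depth(f2(e, c, e)) = 1 + max(0, 0, 0) = 1
depth(f1(f2(e, c, e), f2(e, c, e))) = 1 + max(1, 1) = 2
depth(f1(e, e)) = 1 + max(0, 0) = 1
depth(f2(f2(f2(c, e, e), e, f1(e, c)), f1(f2(e, c, e), f2(e, c, e)), f1(e, e))) = 1 + max(2, 2, 1) = 3
depth(f2(c, c, c)) = 1 + max(0, 0, 0) = 1
depth(f2(f2(c, c, c), e, f2(e, c, e))) = 1 + max(1, 0, 1) = 2
depth(f1(f2(f2(f2(c, e, e), e, f1(e, c)), f1(f2(e, c, e), f2(e, c, e)), f1(e, e)), f2(f2(c, c, c), e, f2(e, c, e)))) = 1 + max(3, 2) = 4

4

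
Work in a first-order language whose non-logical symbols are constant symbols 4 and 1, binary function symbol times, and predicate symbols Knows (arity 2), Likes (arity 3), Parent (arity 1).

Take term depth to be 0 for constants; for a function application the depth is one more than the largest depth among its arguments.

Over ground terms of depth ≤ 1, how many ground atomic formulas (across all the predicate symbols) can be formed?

258

First count ground terms of depth ≤ 1.
If N_k denotes the number of depth-≤k ground terms, the 2 constants give N_0 = 2, and each function symbol of arity r contributes N_{k-1}^r new terms at level k: N_k = 2 + N_{k-1}^2.
N_0 = 2
N_1 = 2 + 2^2 = 6
So |H| = 6.
A ground atom is a predicate applied to a tuple of terms from H, so the count is the sum over predicates of |H|^arity:
  Knows: 6^2 = 36;  Likes: 6^3 = 216;  Parent: 6
Total ground atoms: 36 + 216 + 6 = 258.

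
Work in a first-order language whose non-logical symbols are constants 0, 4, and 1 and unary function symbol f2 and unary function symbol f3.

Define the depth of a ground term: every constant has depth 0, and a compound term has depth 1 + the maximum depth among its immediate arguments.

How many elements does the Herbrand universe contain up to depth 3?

Let N_k count ground terms of depth at most k. Each non-constant term of depth ≤ k is some function symbol applied to depth-≤(k−1) arguments, giving N_k = 3 + N_{k-1} + N_{k-1}.
N_0 = 3
N_1 = 3 + 3 + 3 = 9
N_2 = 3 + 9 + 9 = 21
N_3 = 3 + 21 + 21 = 45

45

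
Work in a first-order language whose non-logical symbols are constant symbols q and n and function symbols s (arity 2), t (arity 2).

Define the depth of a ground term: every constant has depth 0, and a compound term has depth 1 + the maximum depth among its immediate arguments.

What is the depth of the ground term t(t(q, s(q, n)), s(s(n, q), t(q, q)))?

3

depth(s(q, n)) = 1 + max(0, 0) = 1
depth(t(q, s(q, n))) = 1 + max(0, 1) = 2
depth(s(n, q)) = 1 + max(0, 0) = 1
depth(t(q, q)) = 1 + max(0, 0) = 1
depth(s(s(n, q), t(q, q))) = 1 + max(1, 1) = 2
depth(t(t(q, s(q, n)), s(s(n, q), t(q, q)))) = 1 + max(2, 2) = 3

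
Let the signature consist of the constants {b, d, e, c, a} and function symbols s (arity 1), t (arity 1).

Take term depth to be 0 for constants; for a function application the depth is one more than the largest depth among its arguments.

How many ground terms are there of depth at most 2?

Let N_k count ground terms of depth at most k. Each non-constant term of depth ≤ k is some function symbol applied to depth-≤(k−1) arguments, giving N_k = 5 + N_{k-1} + N_{k-1}.
N_0 = 5
N_1 = 5 + 5 + 5 = 15
N_2 = 5 + 15 + 15 = 35

35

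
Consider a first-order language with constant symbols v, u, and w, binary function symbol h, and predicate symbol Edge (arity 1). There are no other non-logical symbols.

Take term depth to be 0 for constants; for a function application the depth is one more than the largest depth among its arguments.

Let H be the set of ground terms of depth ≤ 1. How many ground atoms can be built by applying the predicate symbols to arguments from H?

First count ground terms of depth ≤ 1.
Let N_k = |{terms of depth ≤ k}|. Then N_0 = 3 and N_k = 3 + N_{k-1}^2 for k ≥ 1 (one summand per function symbol, arity giving the exponent).
N_0 = 3
N_1 = 3 + 3^2 = 12
So |H| = 12.
A ground atom is a predicate applied to a tuple of terms from H, so the count is the sum over predicates of |H|^arity:
  Edge: 12
Total ground atoms: 12.

12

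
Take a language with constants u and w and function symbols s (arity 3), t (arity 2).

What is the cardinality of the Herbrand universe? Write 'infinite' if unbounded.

infinite

The signature has at least one function symbol (s, arity 3) and at least one constant (u).
Iterating s gives infinitely many distinct ground terms: u, s(u, u, u), s(s(u, u, u), s(u, u, u), s(u, u, u)), ...
So the Herbrand universe is infinite.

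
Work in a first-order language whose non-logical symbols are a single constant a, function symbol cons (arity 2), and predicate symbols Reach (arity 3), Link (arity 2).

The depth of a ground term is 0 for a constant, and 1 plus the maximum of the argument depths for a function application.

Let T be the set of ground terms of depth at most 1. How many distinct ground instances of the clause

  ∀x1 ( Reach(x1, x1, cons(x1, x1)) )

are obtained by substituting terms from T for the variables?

Ground terms of depth ≤ 1:
  Write N_k for the number of ground terms of depth ≤ k. A term of depth ≤ k is either a constant or a function symbol applied to arguments of depth ≤ k−1, so N_k = 1 + N_{k-1}^2.
  N_0 = 1
  N_1 = 1 + 1^2 = 2
So there are 2 ground terms available for substitution.
The body mentions the single quantified variable x1; since ground terms form a free algebra, no two substitutions collapse to the same formula.
Number of ground instances = 2.

2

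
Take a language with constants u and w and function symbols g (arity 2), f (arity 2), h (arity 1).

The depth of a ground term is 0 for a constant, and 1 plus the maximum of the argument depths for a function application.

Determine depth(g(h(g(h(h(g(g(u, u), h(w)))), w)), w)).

depth(g(u, u)) = 1 + max(0, 0) = 1
depth(h(w)) = 1 + depth(w) = 1 + 0 = 1
depth(g(g(u, u), h(w))) = 1 + max(1, 1) = 2
depth(h(g(g(u, u), h(w)))) = 1 + depth(g(g(u, u), h(w))) = 1 + 2 = 3
depth(h(h(g(g(u, u), h(w))))) = 1 + depth(h(g(g(u, u), h(w)))) = 1 + 3 = 4
depth(g(h(h(g(g(u, u), h(w)))), w)) = 1 + max(4, 0) = 5
depth(h(g(h(h(g(g(u, u), h(w)))), w))) = 1 + depth(g(h(h(g(g(u, u), h(w)))), w)) = 1 + 5 = 6
depth(g(h(g(h(h(g(g(u, u), h(w)))), w)), w)) = 1 + max(6, 0) = 7

7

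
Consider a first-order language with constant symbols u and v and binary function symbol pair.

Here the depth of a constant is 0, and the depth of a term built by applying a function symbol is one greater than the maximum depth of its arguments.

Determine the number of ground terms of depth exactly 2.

32

Let N_k count ground terms of depth at most k. Each non-constant term of depth ≤ k is some function symbol applied to depth-≤(k−1) arguments, giving N_k = 2 + N_{k-1}^2.
N_0 = 2
N_1 = 2 + 2^2 = 6
N_2 = 2 + 6^2 = 38
Terms of depth exactly 2: N_2 − N_1 = 38 − 6 = 32.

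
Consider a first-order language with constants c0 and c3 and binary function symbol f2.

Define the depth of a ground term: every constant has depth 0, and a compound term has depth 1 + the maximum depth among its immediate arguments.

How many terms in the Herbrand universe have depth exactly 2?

Write N_k for the number of ground terms of depth ≤ k. A term of depth ≤ k is either a constant or a function symbol applied to arguments of depth ≤ k−1, so N_k = 2 + N_{k-1}^2.
N_0 = 2
N_1 = 2 + 2^2 = 6
N_2 = 2 + 6^2 = 38
Terms of depth exactly 2: N_2 − N_1 = 38 − 6 = 32.

32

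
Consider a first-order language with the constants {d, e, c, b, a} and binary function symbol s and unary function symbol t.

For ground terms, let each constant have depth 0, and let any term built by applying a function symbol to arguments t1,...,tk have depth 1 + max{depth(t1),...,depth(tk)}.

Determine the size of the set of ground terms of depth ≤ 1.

If N_k denotes the number of depth-≤k ground terms, the 5 constants give N_0 = 5, and each function symbol of arity r contributes N_{k-1}^r new terms at level k: N_k = 5 + N_{k-1}^2 + N_{k-1}.
N_0 = 5
N_1 = 5 + 5^2 + 5 = 35

35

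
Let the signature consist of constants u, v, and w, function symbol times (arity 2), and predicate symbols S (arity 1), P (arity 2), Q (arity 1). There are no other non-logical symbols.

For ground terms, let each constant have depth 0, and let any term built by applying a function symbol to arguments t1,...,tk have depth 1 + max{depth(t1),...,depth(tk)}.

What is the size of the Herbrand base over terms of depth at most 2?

21903

First count ground terms of depth ≤ 2.
Let N_k = |{terms of depth ≤ k}|. Then N_0 = 3 and N_k = 3 + N_{k-1}^2 for k ≥ 1 (one summand per function symbol, arity giving the exponent).
N_0 = 3
N_1 = 3 + 3^2 = 12
N_2 = 3 + 12^2 = 147
So |H| = 147.
A ground atom is a predicate applied to a tuple of terms from H, so the count is the sum over predicates of |H|^arity:
  S: 147;  P: 147^2 = 21609;  Q: 147
Total ground atoms: 147 + 21609 + 147 = 21903.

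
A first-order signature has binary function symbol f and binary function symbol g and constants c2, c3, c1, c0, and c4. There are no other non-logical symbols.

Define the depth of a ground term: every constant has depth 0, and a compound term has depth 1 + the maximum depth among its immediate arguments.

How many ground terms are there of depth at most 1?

Write N_k for the number of ground terms of depth ≤ k. A term of depth ≤ k is either a constant or a function symbol applied to arguments of depth ≤ k−1, so N_k = 5 + N_{k-1}^2 + N_{k-1}^2.
N_0 = 5
N_1 = 5 + 5^2 + 5^2 = 55

55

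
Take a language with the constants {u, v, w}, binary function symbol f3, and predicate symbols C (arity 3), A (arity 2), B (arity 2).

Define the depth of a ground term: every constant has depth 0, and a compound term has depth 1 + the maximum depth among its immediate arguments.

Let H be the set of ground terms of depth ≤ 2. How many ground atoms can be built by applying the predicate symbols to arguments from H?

First count ground terms of depth ≤ 2.
If N_k denotes the number of depth-≤k ground terms, the 3 constants give N_0 = 3, and each function symbol of arity r contributes N_{k-1}^r new terms at level k: N_k = 3 + N_{k-1}^2.
N_0 = 3
N_1 = 3 + 3^2 = 12
N_2 = 3 + 12^2 = 147
So |H| = 147.
Ground atoms are formed by filling each argument slot of a predicate with a term from H, so an r-ary predicate gives |H|^r atoms:
  C: 147^3 = 3176523;  A: 147^2 = 21609;  B: 147^2 = 21609
Total ground atoms: 3176523 + 21609 + 21609 = 3219741.

3219741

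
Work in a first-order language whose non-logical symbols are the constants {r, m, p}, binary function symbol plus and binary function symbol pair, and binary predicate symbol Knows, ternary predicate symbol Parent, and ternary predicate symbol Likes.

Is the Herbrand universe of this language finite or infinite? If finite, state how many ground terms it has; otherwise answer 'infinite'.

The signature has at least one function symbol (plus, arity 2) and at least one constant (r).
Iterating plus gives infinitely many distinct ground terms: r, plus(r, r), plus(plus(r, r), plus(r, r)), ...
So the Herbrand universe is infinite.

infinite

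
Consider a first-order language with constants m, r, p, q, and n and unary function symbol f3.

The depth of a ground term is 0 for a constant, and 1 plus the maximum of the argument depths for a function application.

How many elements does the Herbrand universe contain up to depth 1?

Count level by level. With function symbols f3/1, the terms of depth ≤ k are the 5 constants together with each function applied to depth-≤(k−1) tuples, so N_k = 5 + N_{k-1}.
N_0 = 5
N_1 = 5 + 5 = 10
Explicitly: m, r, p, q, n, f3(m), f3(r), f3(p), f3(q), f3(n).

10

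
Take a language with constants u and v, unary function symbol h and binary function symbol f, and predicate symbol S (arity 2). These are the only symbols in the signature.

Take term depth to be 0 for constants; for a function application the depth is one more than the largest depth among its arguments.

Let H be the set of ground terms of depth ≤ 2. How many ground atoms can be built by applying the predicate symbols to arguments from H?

First count ground terms of depth ≤ 2.
If N_k denotes the number of depth-≤k ground terms, the 2 constants give N_0 = 2, and each function symbol of arity r contributes N_{k-1}^r new terms at level k: N_k = 2 + N_{k-1} + N_{k-1}^2.
N_0 = 2
N_1 = 2 + 2 + 2^2 = 8
N_2 = 2 + 8 + 8^2 = 74
So |H| = 74.
Each predicate of arity r yields |H|^r ground atoms (one per choice of an r-tuple from H):
  S: 74^2 = 5476
Total ground atoms: 5476.

5476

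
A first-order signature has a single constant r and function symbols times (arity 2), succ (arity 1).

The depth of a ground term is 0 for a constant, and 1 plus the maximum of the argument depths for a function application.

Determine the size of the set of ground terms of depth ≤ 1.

Let N_k = |{terms of depth ≤ k}|. Then N_0 = 1 and N_k = 1 + N_{k-1}^2 + N_{k-1} for k ≥ 1 (one summand per function symbol, arity giving the exponent).
N_0 = 1
N_1 = 1 + 1^2 + 1 = 3
Explicitly: r, times(r, r), succ(r).

3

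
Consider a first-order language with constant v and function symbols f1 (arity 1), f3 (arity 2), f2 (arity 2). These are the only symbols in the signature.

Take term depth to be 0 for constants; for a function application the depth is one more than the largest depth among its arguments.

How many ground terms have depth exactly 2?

33

If N_k denotes the number of depth-≤k ground terms, the 1 constant gives N_0 = 1, and each function symbol of arity r contributes N_{k-1}^r new terms at level k: N_k = 1 + N_{k-1} + N_{k-1}^2 + N_{k-1}^2.
N_0 = 1
N_1 = 1 + 1 + 1^2 + 1^2 = 4
N_2 = 1 + 4 + 4^2 + 4^2 = 37
Terms of depth exactly 2: N_2 − N_1 = 37 − 4 = 33.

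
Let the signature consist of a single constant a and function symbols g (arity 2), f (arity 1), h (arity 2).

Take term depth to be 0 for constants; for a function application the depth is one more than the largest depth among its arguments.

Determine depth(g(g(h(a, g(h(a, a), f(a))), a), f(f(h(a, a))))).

5

depth(h(a, a)) = 1 + max(0, 0) = 1
depth(f(a)) = 1 + depth(a) = 1 + 0 = 1
depth(g(h(a, a), f(a))) = 1 + max(1, 1) = 2
depth(h(a, g(h(a, a), f(a)))) = 1 + max(0, 2) = 3
depth(g(h(a, g(h(a, a), f(a))), a)) = 1 + max(3, 0) = 4
depth(f(h(a, a))) = 1 + depth(h(a, a)) = 1 + 1 = 2
depth(f(f(h(a, a)))) = 1 + depth(f(h(a, a))) = 1 + 2 = 3
depth(g(g(h(a, g(h(a, a), f(a))), a), f(f(h(a, a))))) = 1 + max(4, 3) = 5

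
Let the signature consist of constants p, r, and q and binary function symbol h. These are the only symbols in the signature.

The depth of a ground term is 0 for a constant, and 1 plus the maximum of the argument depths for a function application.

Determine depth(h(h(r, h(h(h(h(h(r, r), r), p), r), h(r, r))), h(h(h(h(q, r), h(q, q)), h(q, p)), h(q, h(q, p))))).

depth(h(r, r)) = 1 + max(0, 0) = 1
depth(h(h(r, r), r)) = 1 + max(1, 0) = 2
depth(h(h(h(r, r), r), p)) = 1 + max(2, 0) = 3
depth(h(h(h(h(r, r), r), p), r)) = 1 + max(3, 0) = 4
depth(h(h(h(h(h(r, r), r), p), r), h(r, r))) = 1 + max(4, 1) = 5
depth(h(r, h(h(h(h(h(r, r), r), p), r), h(r, r)))) = 1 + max(0, 5) = 6
depth(h(q, r)) = 1 + max(0, 0) = 1
depth(h(q, q)) = 1 + max(0, 0) = 1
depth(h(h(q, r), h(q, q))) = 1 + max(1, 1) = 2
depth(h(q, p)) = 1 + max(0, 0) = 1
depth(h(h(h(q, r), h(q, q)), h(q, p))) = 1 + max(2, 1) = 3
depth(h(q, h(q, p))) = 1 + max(0, 1) = 2
depth(h(h(h(h(q, r), h(q, q)), h(q, p)), h(q, h(q, p)))) = 1 + max(3, 2) = 4
depth(h(h(r, h(h(h(h(h(r, r), r), p), r), h(r, r))), h(h(h(h(q, r), h(q, q)), h(q, p)), h(q, h(q, p))))) = 1 + max(6, 4) = 7

7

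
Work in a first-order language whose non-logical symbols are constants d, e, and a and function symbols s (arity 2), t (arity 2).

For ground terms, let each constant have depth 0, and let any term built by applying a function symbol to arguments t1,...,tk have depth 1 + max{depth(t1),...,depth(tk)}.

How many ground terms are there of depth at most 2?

885

Let N_k count ground terms of depth at most k. Each non-constant term of depth ≤ k is some function symbol applied to depth-≤(k−1) arguments, giving N_k = 3 + N_{k-1}^2 + N_{k-1}^2.
N_0 = 3
N_1 = 3 + 3^2 + 3^2 = 21
N_2 = 3 + 21^2 + 21^2 = 885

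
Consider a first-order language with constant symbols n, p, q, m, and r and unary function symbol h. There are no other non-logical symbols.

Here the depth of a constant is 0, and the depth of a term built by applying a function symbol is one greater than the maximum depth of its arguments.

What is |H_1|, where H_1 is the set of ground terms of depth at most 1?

Let N_k count ground terms of depth at most k. Each non-constant term of depth ≤ k is some function symbol applied to depth-≤(k−1) arguments, giving N_k = 5 + N_{k-1}.
N_0 = 5
N_1 = 5 + 5 = 10
Explicitly: n, p, q, m, r, h(n), h(p), h(q), h(m), h(r).

10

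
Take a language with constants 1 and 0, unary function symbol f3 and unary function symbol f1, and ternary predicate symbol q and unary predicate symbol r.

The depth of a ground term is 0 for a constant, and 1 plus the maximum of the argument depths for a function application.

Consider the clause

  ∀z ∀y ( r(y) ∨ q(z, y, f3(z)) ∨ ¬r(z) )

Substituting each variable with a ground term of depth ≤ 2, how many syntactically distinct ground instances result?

196

Ground terms of depth ≤ 2:
  Write N_k for the number of ground terms of depth ≤ k. A term of depth ≤ k is either a constant or a function symbol applied to arguments of depth ≤ k−1, so N_k = 2 + N_{k-1} + N_{k-1}.
  N_0 = 2
  N_1 = 2 + 2 + 2 = 6
  N_2 = 2 + 6 + 6 = 14
So there are 14 ground terms available for substitution.
Each of z, y ranges independently over the available ground terms, and distinct assignments produce distinct instances.
Number of ground instances = 14^2 = 196.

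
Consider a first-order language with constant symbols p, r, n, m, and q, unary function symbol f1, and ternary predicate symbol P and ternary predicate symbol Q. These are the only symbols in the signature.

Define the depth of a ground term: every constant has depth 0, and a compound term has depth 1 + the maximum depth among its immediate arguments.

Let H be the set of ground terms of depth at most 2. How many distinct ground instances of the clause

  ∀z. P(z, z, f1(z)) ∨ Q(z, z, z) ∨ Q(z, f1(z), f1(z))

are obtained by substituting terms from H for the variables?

15

Ground terms of depth ≤ 2:
  Write N_k for the number of ground terms of depth ≤ k. A term of depth ≤ k is either a constant or a function symbol applied to arguments of depth ≤ k−1, so N_k = 5 + N_{k-1}.
  N_0 = 5
  N_1 = 5 + 5 = 10
  N_2 = 5 + 10 = 15
So there are 15 ground terms available for substitution.
There is 1 variable to instantiate (z),  occurring in at least one literal, so different choices give different ground instances.
Number of ground instances = 15.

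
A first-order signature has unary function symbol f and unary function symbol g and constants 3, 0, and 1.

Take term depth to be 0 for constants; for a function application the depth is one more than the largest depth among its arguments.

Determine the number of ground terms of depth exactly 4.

48

Let N_k count ground terms of depth at most k. Each non-constant term of depth ≤ k is some function symbol applied to depth-≤(k−1) arguments, giving N_k = 3 + N_{k-1} + N_{k-1}.
N_0 = 3
N_1 = 3 + 3 + 3 = 9
N_2 = 3 + 9 + 9 = 21
N_3 = 3 + 21 + 21 = 45
N_4 = 3 + 45 + 45 = 93
Terms of depth exactly 4: N_4 − N_3 = 93 − 45 = 48.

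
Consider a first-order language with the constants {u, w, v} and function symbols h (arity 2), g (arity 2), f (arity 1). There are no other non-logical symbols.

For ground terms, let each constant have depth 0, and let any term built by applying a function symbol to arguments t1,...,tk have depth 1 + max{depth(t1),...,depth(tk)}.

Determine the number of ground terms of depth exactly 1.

Let N_k = |{terms of depth ≤ k}|. Then N_0 = 3 and N_k = 3 + N_{k-1}^2 + N_{k-1}^2 + N_{k-1} for k ≥ 1 (one summand per function symbol, arity giving the exponent).
N_0 = 3
N_1 = 3 + 3^2 + 3^2 + 3 = 24
Terms of depth exactly 1: N_1 − N_0 = 24 − 3 = 21.

21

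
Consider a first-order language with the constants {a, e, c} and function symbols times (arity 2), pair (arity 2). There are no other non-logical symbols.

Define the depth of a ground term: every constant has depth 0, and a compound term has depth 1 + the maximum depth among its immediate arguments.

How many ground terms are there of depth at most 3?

1566453

Let N_k = |{terms of depth ≤ k}|. Then N_0 = 3 and N_k = 3 + N_{k-1}^2 + N_{k-1}^2 for k ≥ 1 (one summand per function symbol, arity giving the exponent).
N_0 = 3
N_1 = 3 + 3^2 + 3^2 = 21
N_2 = 3 + 21^2 + 21^2 = 885
N_3 = 3 + 885^2 + 885^2 = 1566453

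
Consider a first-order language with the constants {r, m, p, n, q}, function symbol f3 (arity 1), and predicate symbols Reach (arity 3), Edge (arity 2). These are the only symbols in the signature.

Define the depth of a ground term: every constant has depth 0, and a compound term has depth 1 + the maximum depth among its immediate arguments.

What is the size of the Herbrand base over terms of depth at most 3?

8400

First count ground terms of depth ≤ 3.
If N_k denotes the number of depth-≤k ground terms, the 5 constants give N_0 = 5, and each function symbol of arity r contributes N_{k-1}^r new terms at level k: N_k = 5 + N_{k-1}.
N_0 = 5
N_1 = 5 + 5 = 10
N_2 = 5 + 10 = 15
N_3 = 5 + 15 = 20
So |H| = 20.
Ground atoms are formed by filling each argument slot of a predicate with a term from H, so an r-ary predicate gives |H|^r atoms:
  Reach: 20^3 = 8000;  Edge: 20^2 = 400
Total ground atoms: 8000 + 400 = 8400.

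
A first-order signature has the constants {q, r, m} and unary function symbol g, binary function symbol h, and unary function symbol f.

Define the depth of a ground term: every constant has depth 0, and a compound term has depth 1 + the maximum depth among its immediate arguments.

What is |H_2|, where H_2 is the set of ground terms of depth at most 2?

Count level by level. With function symbols g/1, h/2, f/1, the terms of depth ≤ k are the 3 constants together with each function applied to depth-≤(k−1) tuples, so N_k = 3 + N_{k-1} + N_{k-1}^2 + N_{k-1}.
N_0 = 3
N_1 = 3 + 3 + 3^2 + 3 = 18
N_2 = 3 + 18 + 18^2 + 18 = 363

363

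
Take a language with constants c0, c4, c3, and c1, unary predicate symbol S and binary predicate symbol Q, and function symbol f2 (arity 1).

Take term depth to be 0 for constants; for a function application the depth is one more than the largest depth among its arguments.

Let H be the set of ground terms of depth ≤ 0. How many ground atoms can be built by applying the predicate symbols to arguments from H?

First count ground terms of depth ≤ 0.
Let N_k count ground terms of depth at most k. Each non-constant term of depth ≤ k is some function symbol applied to depth-≤(k−1) arguments, giving N_k = 4 + N_{k-1}.
N_0 = 4
Explicitly: c0, c4, c3, c1.
So |H| = 4.
A ground atom is a predicate applied to a tuple of terms from H, so the count is the sum over predicates of |H|^arity:
  S: 4;  Q: 4^2 = 16
Total ground atoms: 4 + 16 = 20.

20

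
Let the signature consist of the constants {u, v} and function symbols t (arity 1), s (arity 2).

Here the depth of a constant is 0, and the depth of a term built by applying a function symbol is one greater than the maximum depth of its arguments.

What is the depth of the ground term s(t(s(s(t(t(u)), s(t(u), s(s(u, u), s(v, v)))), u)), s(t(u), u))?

7

depth(t(u)) = 1 + depth(u) = 1 + 0 = 1
depth(t(t(u))) = 1 + depth(t(u)) = 1 + 1 = 2
depth(s(u, u)) = 1 + max(0, 0) = 1
depth(s(v, v)) = 1 + max(0, 0) = 1
depth(s(s(u, u), s(v, v))) = 1 + max(1, 1) = 2
depth(s(t(u), s(s(u, u), s(v, v)))) = 1 + max(1, 2) = 3
depth(s(t(t(u)), s(t(u), s(s(u, u), s(v, v))))) = 1 + max(2, 3) = 4
depth(s(s(t(t(u)), s(t(u), s(s(u, u), s(v, v)))), u)) = 1 + max(4, 0) = 5
depth(t(s(s(t(t(u)), s(t(u), s(s(u, u), s(v, v)))), u))) = 1 + depth(s(s(t(t(u)), s(t(u), s(s(u, u), s(v, v)))), u)) = 1 + 5 = 6
depth(s(t(u), u)) = 1 + max(1, 0) = 2
depth(s(t(s(s(t(t(u)), s(t(u), s(s(u, u), s(v, v)))), u)), s(t(u), u))) = 1 + max(6, 2) = 7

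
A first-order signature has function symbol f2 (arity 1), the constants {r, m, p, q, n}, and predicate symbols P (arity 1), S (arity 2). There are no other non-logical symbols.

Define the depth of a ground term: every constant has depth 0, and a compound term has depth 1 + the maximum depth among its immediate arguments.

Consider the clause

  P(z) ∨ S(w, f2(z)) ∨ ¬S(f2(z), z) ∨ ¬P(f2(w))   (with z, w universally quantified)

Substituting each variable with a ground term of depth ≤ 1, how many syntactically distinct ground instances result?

Ground terms of depth ≤ 1:
  Let N_k = |{terms of depth ≤ k}|. Then N_0 = 5 and N_k = 5 + N_{k-1} for k ≥ 1 (one summand per function symbol, arity giving the exponent).
  N_0 = 5
  N_1 = 5 + 5 = 10
So there are 10 ground terms available for substitution.
Each of z, w ranges independently over the available ground terms, and distinct assignments produce distinct instances.
Number of ground instances = 10^2 = 100.

100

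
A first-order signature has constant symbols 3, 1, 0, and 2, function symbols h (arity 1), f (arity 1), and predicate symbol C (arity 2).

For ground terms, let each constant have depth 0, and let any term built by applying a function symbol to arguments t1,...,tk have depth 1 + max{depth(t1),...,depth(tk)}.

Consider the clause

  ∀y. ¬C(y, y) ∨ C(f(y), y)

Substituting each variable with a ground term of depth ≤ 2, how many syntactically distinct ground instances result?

Ground terms of depth ≤ 2:
  Write N_k for the number of ground terms of depth ≤ k. A term of depth ≤ k is either a constant or a function symbol applied to arguments of depth ≤ k−1, so N_k = 4 + N_{k-1} + N_{k-1}.
  N_0 = 4
  N_1 = 4 + 4 + 4 = 12
  N_2 = 4 + 12 + 12 = 28
So there are 28 ground terms available for substitution.
The variable y ranges independently over the available ground terms, and distinct assignments produce distinct instances.
Number of ground instances = 28.

28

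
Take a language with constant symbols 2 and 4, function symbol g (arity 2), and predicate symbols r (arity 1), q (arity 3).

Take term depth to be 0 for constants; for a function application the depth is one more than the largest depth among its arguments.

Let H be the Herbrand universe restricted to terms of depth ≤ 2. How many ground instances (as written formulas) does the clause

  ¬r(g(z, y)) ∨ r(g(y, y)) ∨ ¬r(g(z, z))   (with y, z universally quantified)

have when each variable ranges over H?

1444

Ground terms of depth ≤ 2:
  Count level by level. With function symbols g/2, the terms of depth ≤ k are the 2 constants together with each function applied to depth-≤(k−1) tuples, so N_k = 2 + N_{k-1}^2.
  N_0 = 2
  N_1 = 2 + 2^2 = 6
  N_2 = 2 + 6^2 = 38
So there are 38 ground terms available for substitution.
The clause has 2 distinct variables (y, z), each appearing in the body. In the free term algebra distinct substitutions yield syntactically distinct ground instances.
Number of ground instances = 38^2 = 1444.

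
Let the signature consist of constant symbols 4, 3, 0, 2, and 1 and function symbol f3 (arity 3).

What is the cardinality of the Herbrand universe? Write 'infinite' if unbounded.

The signature has at least one function symbol (f3, arity 3) and at least one constant (4).
Iterating f3 gives infinitely many distinct ground terms: 4, f3(4, 4, 4), f3(f3(4, 4, 4), f3(4, 4, 4), f3(4, 4, 4)), ...
So the Herbrand universe is infinite.

infinite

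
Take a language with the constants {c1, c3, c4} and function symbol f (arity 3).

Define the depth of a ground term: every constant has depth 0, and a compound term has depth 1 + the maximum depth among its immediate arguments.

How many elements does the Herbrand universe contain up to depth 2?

Count level by level. With function symbols f/3, the terms of depth ≤ k are the 3 constants together with each function applied to depth-≤(k−1) tuples, so N_k = 3 + N_{k-1}^3.
N_0 = 3
N_1 = 3 + 3^3 = 30
N_2 = 3 + 30^3 = 27003

27003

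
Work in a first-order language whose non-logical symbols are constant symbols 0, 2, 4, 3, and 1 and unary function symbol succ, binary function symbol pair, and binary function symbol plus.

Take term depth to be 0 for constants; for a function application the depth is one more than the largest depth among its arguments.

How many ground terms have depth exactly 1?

55

If N_k denotes the number of depth-≤k ground terms, the 5 constants give N_0 = 5, and each function symbol of arity r contributes N_{k-1}^r new terms at level k: N_k = 5 + N_{k-1} + N_{k-1}^2 + N_{k-1}^2.
N_0 = 5
N_1 = 5 + 5 + 5^2 + 5^2 = 60
Terms of depth exactly 1: N_1 − N_0 = 60 − 5 = 55.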